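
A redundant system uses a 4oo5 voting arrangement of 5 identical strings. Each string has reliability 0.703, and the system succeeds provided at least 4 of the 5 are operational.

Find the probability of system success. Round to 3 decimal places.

0.534

R = Σ_{i=4}^{5} C(5,i) p^i (1−p)^{5−i} with p = 0.703
C(5,4)·0.703^4·0.297^1 = 0.36270
C(5,5)·0.703^5·0.297^0 = 0.17170
Sum = 0.534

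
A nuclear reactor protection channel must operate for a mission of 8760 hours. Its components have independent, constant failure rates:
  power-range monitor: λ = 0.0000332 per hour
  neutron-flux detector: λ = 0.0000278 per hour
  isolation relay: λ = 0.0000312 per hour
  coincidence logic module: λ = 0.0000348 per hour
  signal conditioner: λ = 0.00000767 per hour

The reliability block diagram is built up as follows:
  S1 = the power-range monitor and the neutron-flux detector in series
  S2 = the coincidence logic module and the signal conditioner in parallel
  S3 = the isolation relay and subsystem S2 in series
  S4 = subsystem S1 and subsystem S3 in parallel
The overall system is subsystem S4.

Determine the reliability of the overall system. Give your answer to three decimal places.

0.896

R(power-range monitor) = exp(−0.0000332 × 8760) = 0.74764
R(neutron-flux detector) = exp(−0.0000278 × 8760) = 0.78386
R(isolation relay) = exp(−0.0000312 × 8760) = 0.76086
R(coincidence logic module) = exp(−0.0000348 × 8760) = 0.73724
R(signal conditioner) = exp(−0.00000767 × 8760) = 0.93502
Series (power-range monitor and neutron-flux detector): 0.74764 × 0.78386 = 0.58605
Parallel (coincidence logic module and signal conditioner): 1 − (1 − 0.73724)(1 − 0.93502) = 0.98293
Series (isolation relay and [0.98293]): 0.76086 × 0.98293 = 0.74787
Parallel ([0.58605] and [0.74787]): 1 − (1 − 0.58605)(1 − 0.74787) = 0.896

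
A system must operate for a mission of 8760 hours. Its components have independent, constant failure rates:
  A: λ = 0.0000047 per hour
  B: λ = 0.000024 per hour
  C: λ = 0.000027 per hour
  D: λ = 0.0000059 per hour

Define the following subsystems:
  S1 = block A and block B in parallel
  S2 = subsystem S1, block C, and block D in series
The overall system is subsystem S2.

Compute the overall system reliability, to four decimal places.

R(A) = exp(−0.0000047 × 8760) = 0.959664
R(B) = exp(−0.000024 × 8760) = 0.810390
R(C) = exp(−0.000027 × 8760) = 0.789370
R(D) = exp(−0.0000059 × 8760) = 0.949629
Parallel (A and B): 1 − (1 − 0.959664)(1 − 0.810390) = 0.992352
Series ([0.992352], C, and D): 0.992352 × 0.789370 × 0.949629 = 0.7439

0.7439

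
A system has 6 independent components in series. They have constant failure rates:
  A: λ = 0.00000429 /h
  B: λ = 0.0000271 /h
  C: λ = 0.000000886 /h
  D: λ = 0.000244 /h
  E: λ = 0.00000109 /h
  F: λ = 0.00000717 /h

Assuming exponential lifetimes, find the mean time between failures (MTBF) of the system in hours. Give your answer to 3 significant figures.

Series of exponential components: λ_sys = Σ λ_i
λ_sys = 0.00000429 + 0.0000271 + 0.000000886 + 0.000244 + 0.00000109 + 0.00000717 = 2.8454e-04 /h
MTBF = 1 / λ_sys = 3510 h

3510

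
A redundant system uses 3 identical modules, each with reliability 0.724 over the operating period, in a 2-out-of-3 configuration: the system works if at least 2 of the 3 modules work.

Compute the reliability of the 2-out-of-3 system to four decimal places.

0.8135

R = Σ_{i=2}^{3} C(3,i) p^i (1−p)^{3−i} with p = 0.724
C(3,2)·0.724^2·0.276^1 = 0.434018
C(3,3)·0.724^3·0.276^0 = 0.379503
Sum = 0.8135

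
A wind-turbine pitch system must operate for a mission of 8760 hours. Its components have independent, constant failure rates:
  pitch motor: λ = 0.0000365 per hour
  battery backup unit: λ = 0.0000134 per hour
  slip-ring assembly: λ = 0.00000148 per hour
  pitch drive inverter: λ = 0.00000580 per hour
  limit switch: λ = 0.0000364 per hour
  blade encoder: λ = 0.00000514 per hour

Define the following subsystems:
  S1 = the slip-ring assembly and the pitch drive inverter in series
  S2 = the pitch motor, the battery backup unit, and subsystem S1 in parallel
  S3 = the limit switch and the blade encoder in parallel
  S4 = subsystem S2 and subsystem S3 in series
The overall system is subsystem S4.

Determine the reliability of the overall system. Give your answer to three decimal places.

R(pitch motor) = exp(−0.0000365 × 8760) = 0.72634
R(battery backup unit) = exp(−0.0000134 × 8760) = 0.88924
R(slip-ring assembly) = exp(−0.00000148 × 8760) = 0.98712
R(pitch drive inverter) = exp(−0.00000580 × 8760) = 0.95046
R(limit switch) = exp(−0.0000364 × 8760) = 0.72697
R(blade encoder) = exp(−0.00000514 × 8760) = 0.95597
Series (slip-ring assembly and pitch drive inverter): 0.98712 × 0.95046 = 0.93822
Parallel (pitch motor, battery backup unit, and [0.93822]): 1 − (1 − 0.72634)(1 − 0.88924)(1 − 0.93822) = 0.99813
Parallel (limit switch and blade encoder): 1 − (1 − 0.72697)(1 − 0.95597) = 0.98798
Series ([0.99813] and [0.98798]): 0.99813 × 0.98798 = 0.986

0.986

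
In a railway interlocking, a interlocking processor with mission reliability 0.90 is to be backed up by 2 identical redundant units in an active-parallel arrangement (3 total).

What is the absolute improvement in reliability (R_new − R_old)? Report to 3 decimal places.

0.099

R_before = 0.90
R_after = 1 − (1 − 0.90)^3 = 0.999
ΔR = 0.999 − 0.90 = 0.099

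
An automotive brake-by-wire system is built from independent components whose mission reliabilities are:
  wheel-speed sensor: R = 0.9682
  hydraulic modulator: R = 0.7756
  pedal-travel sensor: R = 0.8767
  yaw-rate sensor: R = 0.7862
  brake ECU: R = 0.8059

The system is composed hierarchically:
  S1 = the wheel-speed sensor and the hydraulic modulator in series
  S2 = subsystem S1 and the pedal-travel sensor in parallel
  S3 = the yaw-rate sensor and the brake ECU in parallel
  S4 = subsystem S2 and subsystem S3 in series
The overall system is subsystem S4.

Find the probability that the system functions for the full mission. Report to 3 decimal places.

0.929

Series (wheel-speed sensor and hydraulic modulator): 0.96820 × 0.77560 = 0.75094
Parallel ([0.75094] and pedal-travel sensor): 1 − (1 − 0.75094)(1 − 0.87670) = 0.96929
Parallel (yaw-rate sensor and brake ECU): 1 − (1 − 0.78620)(1 − 0.80590) = 0.95850
Series ([0.96929] and [0.95850]): 0.96929 × 0.95850 = 0.929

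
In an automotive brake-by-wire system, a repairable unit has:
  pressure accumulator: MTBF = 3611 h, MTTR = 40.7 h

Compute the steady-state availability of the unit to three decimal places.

A(pressure accumulator) = MTBF/(MTBF+MTTR) = 3611/(3611+40.7) = 0.989

0.989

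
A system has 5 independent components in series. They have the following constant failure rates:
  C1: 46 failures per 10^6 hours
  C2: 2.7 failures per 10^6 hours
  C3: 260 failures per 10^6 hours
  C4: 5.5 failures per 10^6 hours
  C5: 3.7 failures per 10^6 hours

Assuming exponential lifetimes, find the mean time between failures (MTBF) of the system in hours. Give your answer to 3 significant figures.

Series of exponential components: λ_sys = Σ λ_i
λ_sys = 0.000046 + 0.0000027 + 0.00026 + 0.0000055 + 0.0000037 = 3.1790e-04 /h
MTBF = 1 / λ_sys = 3150 h

3150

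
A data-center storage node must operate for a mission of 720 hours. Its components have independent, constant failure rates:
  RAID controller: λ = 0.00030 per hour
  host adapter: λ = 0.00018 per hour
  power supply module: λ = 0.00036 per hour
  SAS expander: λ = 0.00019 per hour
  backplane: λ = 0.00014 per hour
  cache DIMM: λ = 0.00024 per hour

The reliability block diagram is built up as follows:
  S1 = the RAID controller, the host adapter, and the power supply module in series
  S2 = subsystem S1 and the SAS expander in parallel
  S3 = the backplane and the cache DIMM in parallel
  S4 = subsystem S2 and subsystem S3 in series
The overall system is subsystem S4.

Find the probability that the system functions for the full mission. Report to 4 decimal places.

0.9276

R(RAID controller) = exp(−0.00030 × 720) = 0.805735
R(host adapter) = exp(−0.00018 × 720) = 0.878447
R(power supply module) = exp(−0.00036 × 720) = 0.771669
R(SAS expander) = exp(−0.00019 × 720) = 0.872145
R(backplane) = exp(−0.00014 × 720) = 0.904114
R(cache DIMM) = exp(−0.00024 × 720) = 0.841306
Series (RAID controller, host adapter, and power supply module): 0.805735 × 0.878447 × 0.771669 = 0.546184
Parallel ([0.546184] and SAS expander): 1 − (1 − 0.546184)(1 − 0.872145) = 0.941977
Parallel (backplane and cache DIMM): 1 − (1 − 0.904114)(1 − 0.841306) = 0.984783
Series ([0.941977] and [0.984783]): 0.941977 × 0.984783 = 0.9276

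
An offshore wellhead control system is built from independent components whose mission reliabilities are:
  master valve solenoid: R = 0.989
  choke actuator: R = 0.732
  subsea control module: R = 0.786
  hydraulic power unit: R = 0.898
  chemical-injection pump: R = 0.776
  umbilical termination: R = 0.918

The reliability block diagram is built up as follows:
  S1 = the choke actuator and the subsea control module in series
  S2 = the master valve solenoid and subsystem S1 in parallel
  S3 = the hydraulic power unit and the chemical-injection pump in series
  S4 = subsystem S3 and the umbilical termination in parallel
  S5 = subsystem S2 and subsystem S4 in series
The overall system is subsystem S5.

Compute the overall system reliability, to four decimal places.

0.9706

Series (choke actuator and subsea control module): 0.732000 × 0.786000 = 0.575352
Parallel (master valve solenoid and [0.575352]): 1 − (1 − 0.989000)(1 − 0.575352) = 0.995329
Series (hydraulic power unit and chemical-injection pump): 0.898000 × 0.776000 = 0.696848
Parallel ([0.696848] and umbilical termination): 1 − (1 − 0.696848)(1 − 0.918000) = 0.975142
Series ([0.995329] and [0.975142]): 0.995329 × 0.975142 = 0.9706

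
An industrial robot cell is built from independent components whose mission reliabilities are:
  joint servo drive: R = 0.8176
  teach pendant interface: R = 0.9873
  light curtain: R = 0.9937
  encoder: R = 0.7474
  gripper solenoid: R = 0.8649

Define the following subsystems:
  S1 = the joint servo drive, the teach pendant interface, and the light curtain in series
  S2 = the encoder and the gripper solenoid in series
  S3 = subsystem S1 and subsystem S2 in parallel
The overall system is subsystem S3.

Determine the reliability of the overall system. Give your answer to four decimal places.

0.9300

Series (joint servo drive, teach pendant interface, and light curtain): 0.817600 × 0.987300 × 0.993700 = 0.802131
Series (encoder and gripper solenoid): 0.747400 × 0.864900 = 0.646426
Parallel ([0.802131] and [0.646426]): 1 − (1 − 0.802131)(1 − 0.646426) = 0.9300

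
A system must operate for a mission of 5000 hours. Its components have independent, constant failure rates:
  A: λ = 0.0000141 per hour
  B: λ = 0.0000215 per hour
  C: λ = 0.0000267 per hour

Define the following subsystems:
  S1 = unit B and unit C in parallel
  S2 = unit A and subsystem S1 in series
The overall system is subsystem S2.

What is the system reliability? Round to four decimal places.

0.9201

R(A) = exp(−0.0000141 × 5000) = 0.931928
R(B) = exp(−0.0000215 × 5000) = 0.898077
R(C) = exp(−0.0000267 × 5000) = 0.875027
Parallel (B and C): 1 − (1 − 0.898077)(1 − 0.875027) = 0.987262
Series (A and [0.987262]): 0.931928 × 0.987262 = 0.9201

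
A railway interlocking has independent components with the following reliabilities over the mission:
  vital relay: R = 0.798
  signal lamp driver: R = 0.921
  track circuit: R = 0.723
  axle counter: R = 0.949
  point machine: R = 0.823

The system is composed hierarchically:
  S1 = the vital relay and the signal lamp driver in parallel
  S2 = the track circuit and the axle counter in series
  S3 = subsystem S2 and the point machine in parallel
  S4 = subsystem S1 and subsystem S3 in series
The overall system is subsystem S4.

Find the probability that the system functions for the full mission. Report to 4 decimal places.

Parallel (vital relay and signal lamp driver): 1 − (1 − 0.798000)(1 − 0.921000) = 0.984042
Series (track circuit and axle counter): 0.723000 × 0.949000 = 0.686127
Parallel ([0.686127] and point machine): 1 − (1 − 0.686127)(1 − 0.823000) = 0.944444
Series ([0.984042] and [0.944444]): 0.984042 × 0.944444 = 0.9294

0.9294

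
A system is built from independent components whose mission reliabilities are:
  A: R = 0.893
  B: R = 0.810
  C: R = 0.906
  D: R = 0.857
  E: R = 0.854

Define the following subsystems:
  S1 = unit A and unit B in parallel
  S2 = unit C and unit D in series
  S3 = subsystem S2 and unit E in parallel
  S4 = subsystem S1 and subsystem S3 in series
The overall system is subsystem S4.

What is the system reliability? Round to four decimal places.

0.9477

Parallel (A and B): 1 − (1 − 0.893000)(1 − 0.810000) = 0.979670
Series (C and D): 0.906000 × 0.857000 = 0.776442
Parallel ([0.776442] and E): 1 − (1 − 0.776442)(1 − 0.854000) = 0.967361
Series ([0.979670] and [0.967361]): 0.979670 × 0.967361 = 0.9477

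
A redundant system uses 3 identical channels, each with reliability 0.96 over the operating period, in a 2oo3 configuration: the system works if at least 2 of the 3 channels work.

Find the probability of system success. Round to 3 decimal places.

0.995

R = Σ_{i=2}^{3} C(3,i) p^i (1−p)^{3−i} with p = 0.96
C(3,2)·0.96^2·0.04^1 = 0.11059
C(3,3)·0.96^3·0.04^0 = 0.88474
Sum = 0.995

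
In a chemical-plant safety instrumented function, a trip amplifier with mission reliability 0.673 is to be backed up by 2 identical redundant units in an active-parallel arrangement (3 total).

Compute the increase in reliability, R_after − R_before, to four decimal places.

R_before = 0.673
R_after = 1 − (1 − 0.673)^3 = 0.9650
ΔR = 0.9650 − 0.673 = 0.2920

0.2920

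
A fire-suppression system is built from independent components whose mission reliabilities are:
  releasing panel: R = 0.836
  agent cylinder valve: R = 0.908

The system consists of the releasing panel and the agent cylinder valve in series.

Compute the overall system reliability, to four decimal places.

0.7591

Series (releasing panel and agent cylinder valve): 0.836000 × 0.908000 = 0.7591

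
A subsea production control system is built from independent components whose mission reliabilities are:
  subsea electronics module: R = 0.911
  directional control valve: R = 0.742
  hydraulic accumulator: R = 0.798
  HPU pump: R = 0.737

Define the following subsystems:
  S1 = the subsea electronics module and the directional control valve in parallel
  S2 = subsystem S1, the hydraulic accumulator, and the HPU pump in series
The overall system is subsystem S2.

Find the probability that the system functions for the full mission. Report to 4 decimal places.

Parallel (subsea electronics module and directional control valve): 1 − (1 − 0.911000)(1 − 0.742000) = 0.977038
Series ([0.977038], hydraulic accumulator, and HPU pump): 0.977038 × 0.798000 × 0.737000 = 0.5746

0.5746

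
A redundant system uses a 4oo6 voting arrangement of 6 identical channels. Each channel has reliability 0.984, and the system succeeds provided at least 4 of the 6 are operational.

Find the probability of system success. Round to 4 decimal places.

0.9999

R = Σ_{i=4}^{6} C(6,i) p^i (1−p)^{6−i} with p = 0.984
C(6,4)·0.984^4·0.016^2 = 0.003600
C(6,5)·0.984^5·0.016^1 = 0.088562
C(6,6)·0.984^6·0.016^0 = 0.907759
Sum = 0.9999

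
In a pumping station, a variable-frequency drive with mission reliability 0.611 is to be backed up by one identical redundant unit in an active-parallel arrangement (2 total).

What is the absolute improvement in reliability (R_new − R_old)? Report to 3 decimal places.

R_before = 0.611
R_after = 1 − (1 − 0.611)^2 = 0.849
ΔR = 0.849 − 0.611 = 0.238

0.238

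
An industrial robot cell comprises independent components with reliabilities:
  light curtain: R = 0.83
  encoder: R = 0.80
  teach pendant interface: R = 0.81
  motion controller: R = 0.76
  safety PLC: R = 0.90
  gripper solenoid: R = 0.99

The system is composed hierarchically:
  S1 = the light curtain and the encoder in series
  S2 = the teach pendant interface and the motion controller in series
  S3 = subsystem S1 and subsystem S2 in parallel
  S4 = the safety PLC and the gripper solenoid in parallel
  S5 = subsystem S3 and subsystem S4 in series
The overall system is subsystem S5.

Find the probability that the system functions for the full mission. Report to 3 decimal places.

0.870

Series (light curtain and encoder): 0.83000 × 0.80000 = 0.66400
Series (teach pendant interface and motion controller): 0.81000 × 0.76000 = 0.61560
Parallel ([0.66400] and [0.61560]): 1 − (1 − 0.66400)(1 − 0.61560) = 0.87084
Parallel (safety PLC and gripper solenoid): 1 − (1 − 0.90000)(1 − 0.99000) = 0.99900
Series ([0.87084] and [0.99900]): 0.87084 × 0.99900 = 0.870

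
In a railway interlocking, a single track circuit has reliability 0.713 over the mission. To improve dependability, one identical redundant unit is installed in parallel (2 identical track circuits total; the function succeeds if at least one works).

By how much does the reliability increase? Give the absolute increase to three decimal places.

R_before = 0.713
R_after = 1 − (1 − 0.713)^2 = 0.918
ΔR = 0.918 − 0.713 = 0.205

0.205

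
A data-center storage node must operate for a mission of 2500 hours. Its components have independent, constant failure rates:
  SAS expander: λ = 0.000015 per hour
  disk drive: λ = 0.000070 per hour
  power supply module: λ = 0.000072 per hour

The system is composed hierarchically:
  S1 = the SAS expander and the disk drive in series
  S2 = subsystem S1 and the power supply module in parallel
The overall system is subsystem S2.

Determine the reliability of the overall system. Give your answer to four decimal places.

R(SAS expander) = exp(−0.000015 × 2500) = 0.963194
R(disk drive) = exp(−0.000070 × 2500) = 0.839457
R(power supply module) = exp(−0.000072 × 2500) = 0.835270
Series (SAS expander and disk drive): 0.963194 × 0.839457 = 0.808560
Parallel ([0.808560] and power supply module): 1 − (1 − 0.808560)(1 − 0.835270) = 0.9685

0.9685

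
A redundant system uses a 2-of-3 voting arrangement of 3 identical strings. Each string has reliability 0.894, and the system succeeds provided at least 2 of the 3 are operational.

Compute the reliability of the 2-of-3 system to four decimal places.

R = Σ_{i=2}^{3} C(3,i) p^i (1−p)^{3−i} with p = 0.894
C(3,2)·0.894^2·0.106^1 = 0.254157
C(3,3)·0.894^3·0.106^0 = 0.714517
Sum = 0.9687

0.9687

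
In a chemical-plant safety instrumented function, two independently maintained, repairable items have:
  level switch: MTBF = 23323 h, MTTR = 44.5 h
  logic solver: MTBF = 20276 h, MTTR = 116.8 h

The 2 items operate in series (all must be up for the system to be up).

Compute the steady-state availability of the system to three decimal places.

A(level switch) = MTBF/(MTBF+MTTR) = 23323/(23323+44.5) = 0.998096
A(logic solver) = MTBF/(MTBF+MTTR) = 20276/(20276+116.8) = 0.994272
Series availability: 0.998096 × 0.994272 = 0.992

0.992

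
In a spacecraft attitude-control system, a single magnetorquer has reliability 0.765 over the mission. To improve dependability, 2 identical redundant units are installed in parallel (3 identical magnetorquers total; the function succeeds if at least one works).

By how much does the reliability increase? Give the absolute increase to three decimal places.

0.222

R_before = 0.765
R_after = 1 − (1 − 0.765)^3 = 0.987
ΔR = 0.987 − 0.765 = 0.222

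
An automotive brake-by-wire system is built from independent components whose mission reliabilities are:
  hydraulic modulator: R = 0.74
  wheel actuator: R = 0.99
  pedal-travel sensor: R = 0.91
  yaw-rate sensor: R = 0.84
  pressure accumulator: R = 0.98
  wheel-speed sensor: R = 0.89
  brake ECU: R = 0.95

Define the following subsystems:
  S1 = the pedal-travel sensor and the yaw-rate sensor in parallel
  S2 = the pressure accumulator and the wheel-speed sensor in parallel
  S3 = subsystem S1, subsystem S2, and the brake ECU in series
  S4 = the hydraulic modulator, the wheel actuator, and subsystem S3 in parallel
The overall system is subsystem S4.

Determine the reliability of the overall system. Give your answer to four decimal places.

Parallel (pedal-travel sensor and yaw-rate sensor): 1 − (1 − 0.910000)(1 − 0.840000) = 0.985600
Parallel (pressure accumulator and wheel-speed sensor): 1 − (1 − 0.980000)(1 − 0.890000) = 0.997800
Series ([0.985600], [0.997800], and brake ECU): 0.985600 × 0.997800 × 0.950000 = 0.934260
Parallel (hydraulic modulator, wheel actuator, and [0.934260]): 1 − (1 − 0.740000)(1 − 0.990000)(1 − 0.934260) = 0.9998

0.9998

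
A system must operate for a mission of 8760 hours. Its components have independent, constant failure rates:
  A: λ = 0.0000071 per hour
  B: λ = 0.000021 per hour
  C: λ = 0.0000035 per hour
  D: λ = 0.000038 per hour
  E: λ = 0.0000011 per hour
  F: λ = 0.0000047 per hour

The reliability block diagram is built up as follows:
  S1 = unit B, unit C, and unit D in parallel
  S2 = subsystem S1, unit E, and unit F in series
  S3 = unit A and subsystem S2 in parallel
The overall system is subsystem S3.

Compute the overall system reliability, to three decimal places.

0.997

R(A) = exp(−0.0000071 × 8760) = 0.93970
R(B) = exp(−0.000021 × 8760) = 0.83197
R(C) = exp(−0.0000035 × 8760) = 0.96981
R(D) = exp(−0.000038 × 8760) = 0.71686
R(E) = exp(−0.0000011 × 8760) = 0.99041
R(F) = exp(−0.0000047 × 8760) = 0.95966
Parallel (B, C, and D): 1 − (1 − 0.83197)(1 − 0.96981)(1 − 0.71686) = 0.99856
Series ([0.99856], E, and F): 0.99856 × 0.99041 × 0.95966 = 0.94909
Parallel (A and [0.94909]): 1 − (1 − 0.93970)(1 − 0.94909) = 0.997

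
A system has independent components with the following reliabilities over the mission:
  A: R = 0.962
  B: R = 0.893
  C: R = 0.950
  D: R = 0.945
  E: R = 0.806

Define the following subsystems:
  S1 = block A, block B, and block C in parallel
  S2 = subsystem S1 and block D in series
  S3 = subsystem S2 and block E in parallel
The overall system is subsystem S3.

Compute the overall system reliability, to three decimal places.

Parallel (A, B, and C): 1 − (1 − 0.96200)(1 − 0.89300)(1 − 0.95000) = 0.99980
Series ([0.99980] and D): 0.99980 × 0.94500 = 0.94481
Parallel ([0.94481] and E): 1 − (1 − 0.94481)(1 − 0.80600) = 0.989

0.989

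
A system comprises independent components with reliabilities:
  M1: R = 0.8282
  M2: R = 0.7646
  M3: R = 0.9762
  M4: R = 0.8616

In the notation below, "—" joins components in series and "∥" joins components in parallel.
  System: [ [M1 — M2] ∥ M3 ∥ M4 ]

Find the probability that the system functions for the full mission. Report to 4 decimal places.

Series (M1 and M2): 0.828200 × 0.764600 = 0.633242
Parallel ([0.633242], M3, and M4): 1 − (1 − 0.633242)(1 − 0.976200)(1 − 0.861600) = 0.9988

0.9988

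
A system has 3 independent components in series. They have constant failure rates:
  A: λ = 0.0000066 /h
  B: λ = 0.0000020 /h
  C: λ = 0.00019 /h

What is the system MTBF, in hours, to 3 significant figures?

5040

Series of exponential components: λ_sys = Σ λ_i
λ_sys = 0.0000066 + 0.0000020 + 0.00019 = 1.9860e-04 /h
MTBF = 1 / λ_sys = 5040 h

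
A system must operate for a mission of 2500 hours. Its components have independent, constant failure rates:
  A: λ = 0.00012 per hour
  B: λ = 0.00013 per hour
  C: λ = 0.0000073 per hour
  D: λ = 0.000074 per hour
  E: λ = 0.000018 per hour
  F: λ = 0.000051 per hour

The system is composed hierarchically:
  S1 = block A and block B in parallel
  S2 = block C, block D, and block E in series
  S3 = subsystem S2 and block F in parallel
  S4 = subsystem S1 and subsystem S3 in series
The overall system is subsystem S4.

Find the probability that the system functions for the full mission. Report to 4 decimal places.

R(A) = exp(−0.00012 × 2500) = 0.740818
R(B) = exp(−0.00013 × 2500) = 0.722527
R(C) = exp(−0.0000073 × 2500) = 0.981916
R(D) = exp(−0.000074 × 2500) = 0.831104
R(E) = exp(−0.000018 × 2500) = 0.955997
R(F) = exp(−0.000051 × 2500) = 0.880293
Parallel (A and B): 1 − (1 − 0.740818)(1 − 0.722527) = 0.928084
Series (C, D, and E): 0.981916 × 0.831104 × 0.955997 = 0.780165
Parallel ([0.780165] and F): 1 − (1 − 0.780165)(1 − 0.880293) = 0.973684
Series ([0.928084] and [0.973684]): 0.928084 × 0.973684 = 0.9037

0.9037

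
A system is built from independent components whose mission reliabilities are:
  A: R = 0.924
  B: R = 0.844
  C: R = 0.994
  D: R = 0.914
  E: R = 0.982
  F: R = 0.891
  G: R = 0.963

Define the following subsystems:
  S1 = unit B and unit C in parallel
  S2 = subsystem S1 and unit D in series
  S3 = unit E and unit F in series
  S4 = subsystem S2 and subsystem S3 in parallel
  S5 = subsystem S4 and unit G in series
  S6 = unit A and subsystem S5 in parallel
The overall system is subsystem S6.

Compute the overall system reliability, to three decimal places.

Parallel (B and C): 1 − (1 − 0.84400)(1 − 0.99400) = 0.99906
Series ([0.99906] and D): 0.99906 × 0.91400 = 0.91314
Series (E and F): 0.98200 × 0.89100 = 0.87496
Parallel ([0.91314] and [0.87496]): 1 − (1 − 0.91314)(1 − 0.87496) = 0.98914
Series ([0.98914] and G): 0.98914 × 0.96300 = 0.95254
Parallel (A and [0.95254]): 1 − (1 − 0.92400)(1 − 0.95254) = 0.996

0.996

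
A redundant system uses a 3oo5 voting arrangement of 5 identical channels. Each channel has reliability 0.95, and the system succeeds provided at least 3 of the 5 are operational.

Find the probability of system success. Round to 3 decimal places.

0.999

R = Σ_{i=3}^{5} C(5,i) p^i (1−p)^{5−i} with p = 0.95
C(5,3)·0.95^3·0.05^2 = 0.02143
C(5,4)·0.95^4·0.05^1 = 0.20363
C(5,5)·0.95^5·0.05^0 = 0.77378
Sum = 0.999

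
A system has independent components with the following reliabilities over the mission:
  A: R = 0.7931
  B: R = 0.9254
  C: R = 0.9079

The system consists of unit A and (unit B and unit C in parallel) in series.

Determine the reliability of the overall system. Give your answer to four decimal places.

Parallel (B and C): 1 − (1 − 0.925400)(1 − 0.907900) = 0.993129
Series (A and [0.993129]): 0.793100 × 0.993129 = 0.7877

0.7877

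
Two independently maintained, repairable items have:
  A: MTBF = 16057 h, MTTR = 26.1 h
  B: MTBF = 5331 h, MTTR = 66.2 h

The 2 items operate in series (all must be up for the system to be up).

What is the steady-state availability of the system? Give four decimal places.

0.9861

A(A) = MTBF/(MTBF+MTTR) = 16057/(16057+26.1) = 0.998377
A(B) = MTBF/(MTBF+MTTR) = 5331/(5331+66.2) = 0.987734
Series availability: 0.998377 × 0.987734 = 0.9861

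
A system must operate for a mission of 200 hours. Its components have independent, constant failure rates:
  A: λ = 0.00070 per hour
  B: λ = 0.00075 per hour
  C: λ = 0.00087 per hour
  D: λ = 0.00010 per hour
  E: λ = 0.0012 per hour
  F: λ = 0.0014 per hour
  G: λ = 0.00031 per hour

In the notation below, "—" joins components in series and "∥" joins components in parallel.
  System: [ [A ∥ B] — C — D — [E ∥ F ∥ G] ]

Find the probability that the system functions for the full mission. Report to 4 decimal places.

R(A) = exp(−0.00070 × 200) = 0.869358
R(B) = exp(−0.00075 × 200) = 0.860708
R(C) = exp(−0.00087 × 200) = 0.840297
R(D) = exp(−0.00010 × 200) = 0.980199
R(E) = exp(−0.0012 × 200) = 0.786628
R(F) = exp(−0.0014 × 200) = 0.755784
R(G) = exp(−0.00031 × 200) = 0.939883
Parallel (A and B): 1 − (1 − 0.869358)(1 − 0.860708) = 0.981803
Parallel (E, F, and G): 1 − (1 − 0.786628)(1 − 0.755784)(1 − 0.939883) = 0.996867
Series ([0.981803], C, D, and [0.996867]): 0.981803 × 0.840297 × 0.980199 × 0.996867 = 0.8061

0.8061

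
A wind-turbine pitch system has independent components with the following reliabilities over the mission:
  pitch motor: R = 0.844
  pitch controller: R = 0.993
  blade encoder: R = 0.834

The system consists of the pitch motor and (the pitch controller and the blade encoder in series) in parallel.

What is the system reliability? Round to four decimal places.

0.9732

Series (pitch controller and blade encoder): 0.993000 × 0.834000 = 0.828162
Parallel (pitch motor and [0.828162]): 1 − (1 − 0.844000)(1 − 0.828162) = 0.9732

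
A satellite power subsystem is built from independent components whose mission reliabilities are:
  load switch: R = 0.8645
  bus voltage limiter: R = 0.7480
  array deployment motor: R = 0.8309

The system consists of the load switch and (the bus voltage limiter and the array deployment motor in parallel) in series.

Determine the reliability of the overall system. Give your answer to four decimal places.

0.8277

Parallel (bus voltage limiter and array deployment motor): 1 − (1 − 0.748000)(1 − 0.830900) = 0.957387
Series (load switch and [0.957387]): 0.864500 × 0.957387 = 0.8277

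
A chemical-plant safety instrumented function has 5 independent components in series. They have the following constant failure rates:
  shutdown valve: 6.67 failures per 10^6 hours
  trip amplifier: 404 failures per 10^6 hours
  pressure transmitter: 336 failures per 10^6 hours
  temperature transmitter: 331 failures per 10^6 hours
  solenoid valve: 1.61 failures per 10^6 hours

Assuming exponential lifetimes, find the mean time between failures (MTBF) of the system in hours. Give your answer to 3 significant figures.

Series of exponential components: λ_sys = Σ λ_i
λ_sys = 0.00000667 + 0.000404 + 0.000336 + 0.000331 + 0.00000161 = 1.0793e-03 /h
MTBF = 1 / λ_sys = 927 h

927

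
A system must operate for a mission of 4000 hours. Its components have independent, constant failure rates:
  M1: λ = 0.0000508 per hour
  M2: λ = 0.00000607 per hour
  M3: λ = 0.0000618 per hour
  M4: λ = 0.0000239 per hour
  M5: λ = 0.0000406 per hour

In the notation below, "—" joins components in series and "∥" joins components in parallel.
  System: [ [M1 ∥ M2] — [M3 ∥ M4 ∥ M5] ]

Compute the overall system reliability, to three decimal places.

0.993

R(M1) = exp(−0.0000508 × 4000) = 0.81612
R(M2) = exp(−0.00000607 × 4000) = 0.97601
R(M3) = exp(−0.0000618 × 4000) = 0.78098
R(M4) = exp(−0.0000239 × 4000) = 0.90883
R(M5) = exp(−0.0000406 × 4000) = 0.85010
Parallel (M1 and M2): 1 − (1 − 0.81612)(1 − 0.97601) = 0.99559
Parallel (M3, M4, and M5): 1 − (1 − 0.78098)(1 − 0.90883)(1 − 0.85010) = 0.99701
Series ([0.99559] and [0.99701]): 0.99559 × 0.99701 = 0.993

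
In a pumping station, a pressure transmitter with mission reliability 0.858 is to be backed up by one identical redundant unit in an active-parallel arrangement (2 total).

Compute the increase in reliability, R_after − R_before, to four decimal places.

R_before = 0.858
R_after = 1 − (1 − 0.858)^2 = 0.9798
ΔR = 0.9798 − 0.858 = 0.1218

0.1218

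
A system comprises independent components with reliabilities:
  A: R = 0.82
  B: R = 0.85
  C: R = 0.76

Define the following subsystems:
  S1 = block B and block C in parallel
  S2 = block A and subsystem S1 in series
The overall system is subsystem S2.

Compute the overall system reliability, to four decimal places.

0.7905

Parallel (B and C): 1 − (1 − 0.850000)(1 − 0.760000) = 0.964000
Series (A and [0.964000]): 0.820000 × 0.964000 = 0.7905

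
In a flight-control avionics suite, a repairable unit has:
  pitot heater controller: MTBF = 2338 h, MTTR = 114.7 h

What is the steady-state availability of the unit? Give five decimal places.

0.95324

A(pitot heater controller) = MTBF/(MTBF+MTTR) = 2338/(2338+114.7) = 0.95324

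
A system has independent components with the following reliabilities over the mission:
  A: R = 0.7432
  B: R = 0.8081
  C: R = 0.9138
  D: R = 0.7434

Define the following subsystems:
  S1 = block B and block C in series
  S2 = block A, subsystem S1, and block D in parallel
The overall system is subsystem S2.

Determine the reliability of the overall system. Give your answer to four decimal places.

Series (B and C): 0.808100 × 0.913800 = 0.738442
Parallel (A, [0.738442], and D): 1 − (1 − 0.743200)(1 − 0.738442)(1 − 0.743400) = 0.9828

0.9828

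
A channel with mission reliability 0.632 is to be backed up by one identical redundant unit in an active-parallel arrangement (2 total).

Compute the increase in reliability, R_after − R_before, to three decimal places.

R_before = 0.632
R_after = 1 − (1 − 0.632)^2 = 0.865
ΔR = 0.865 − 0.632 = 0.233

0.233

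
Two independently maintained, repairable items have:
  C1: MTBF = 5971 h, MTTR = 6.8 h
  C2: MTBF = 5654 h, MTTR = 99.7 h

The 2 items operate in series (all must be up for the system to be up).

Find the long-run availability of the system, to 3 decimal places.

A(C1) = MTBF/(MTBF+MTTR) = 5971/(5971+6.8) = 0.998862
A(C2) = MTBF/(MTBF+MTTR) = 5654/(5654+99.7) = 0.982672
Series availability: 0.998862 × 0.982672 = 0.982

0.982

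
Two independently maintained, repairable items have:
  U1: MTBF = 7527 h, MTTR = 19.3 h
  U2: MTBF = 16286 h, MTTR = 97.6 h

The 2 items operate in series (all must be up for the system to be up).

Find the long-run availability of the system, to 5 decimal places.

A(U1) = MTBF/(MTBF+MTTR) = 7527/(7527+19.3) = 0.997442
A(U2) = MTBF/(MTBF+MTTR) = 16286/(16286+97.6) = 0.994043
Series availability: 0.997442 × 0.994043 = 0.99150

0.99150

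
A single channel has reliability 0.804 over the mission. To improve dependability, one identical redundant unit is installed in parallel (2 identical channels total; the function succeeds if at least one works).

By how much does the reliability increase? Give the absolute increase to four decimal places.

0.1576

R_before = 0.804
R_after = 1 − (1 − 0.804)^2 = 0.9616
ΔR = 0.9616 − 0.804 = 0.1576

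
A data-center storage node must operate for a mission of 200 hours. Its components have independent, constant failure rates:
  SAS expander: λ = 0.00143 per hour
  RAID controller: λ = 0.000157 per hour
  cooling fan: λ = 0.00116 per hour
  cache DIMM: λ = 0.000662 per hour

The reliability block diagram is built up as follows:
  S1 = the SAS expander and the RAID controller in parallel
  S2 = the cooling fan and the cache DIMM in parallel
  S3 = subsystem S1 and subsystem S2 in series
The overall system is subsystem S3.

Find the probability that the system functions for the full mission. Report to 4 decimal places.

R(SAS expander) = exp(−0.00143 × 200) = 0.751263
R(RAID controller) = exp(−0.000157 × 200) = 0.969088
R(cooling fan) = exp(−0.00116 × 200) = 0.792946
R(cache DIMM) = exp(−0.000662 × 200) = 0.875991
Parallel (SAS expander and RAID controller): 1 − (1 − 0.751263)(1 − 0.969088) = 0.992311
Parallel (cooling fan and cache DIMM): 1 − (1 − 0.792946)(1 − 0.875991) = 0.974323
Series ([0.992311] and [0.974323]): 0.992311 × 0.974323 = 0.9668

0.9668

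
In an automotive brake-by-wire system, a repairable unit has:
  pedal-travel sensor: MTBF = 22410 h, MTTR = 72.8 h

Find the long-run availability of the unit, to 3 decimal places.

0.997

A(pedal-travel sensor) = MTBF/(MTBF+MTTR) = 22410/(22410+72.8) = 0.997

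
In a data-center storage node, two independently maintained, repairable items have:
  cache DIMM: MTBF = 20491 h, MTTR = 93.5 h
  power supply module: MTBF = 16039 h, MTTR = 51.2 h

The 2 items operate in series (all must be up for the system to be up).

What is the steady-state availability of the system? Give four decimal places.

A(cache DIMM) = MTBF/(MTBF+MTTR) = 20491/(20491+93.5) = 0.995458
A(power supply module) = MTBF/(MTBF+MTTR) = 16039/(16039+51.2) = 0.996818
Series availability: 0.995458 × 0.996818 = 0.9923

0.9923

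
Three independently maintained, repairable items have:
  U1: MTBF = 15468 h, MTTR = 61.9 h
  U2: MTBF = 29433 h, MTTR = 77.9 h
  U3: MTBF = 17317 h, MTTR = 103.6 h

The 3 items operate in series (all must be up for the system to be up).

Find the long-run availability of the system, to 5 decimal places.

A(U1) = MTBF/(MTBF+MTTR) = 15468/(15468+61.9) = 0.996014
A(U2) = MTBF/(MTBF+MTTR) = 29433/(29433+77.9) = 0.997360
A(U3) = MTBF/(MTBF+MTTR) = 17317/(17317+103.6) = 0.994053
Series availability: 0.996014 × 0.997360 × 0.994053 = 0.98748

0.98748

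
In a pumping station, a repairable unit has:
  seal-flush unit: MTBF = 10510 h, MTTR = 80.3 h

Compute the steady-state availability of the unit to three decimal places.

A(seal-flush unit) = MTBF/(MTBF+MTTR) = 10510/(10510+80.3) = 0.992

0.992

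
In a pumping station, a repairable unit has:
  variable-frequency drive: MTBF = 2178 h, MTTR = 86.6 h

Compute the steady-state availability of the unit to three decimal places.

A(variable-frequency drive) = MTBF/(MTBF+MTTR) = 2178/(2178+86.6) = 0.962

0.962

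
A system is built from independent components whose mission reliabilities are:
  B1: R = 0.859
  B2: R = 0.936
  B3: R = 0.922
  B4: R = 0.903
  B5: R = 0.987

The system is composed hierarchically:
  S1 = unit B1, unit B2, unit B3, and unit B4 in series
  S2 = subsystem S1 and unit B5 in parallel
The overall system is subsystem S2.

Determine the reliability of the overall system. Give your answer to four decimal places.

0.9957

Series (B1, B2, B3, and B4): 0.859000 × 0.936000 × 0.922000 × 0.903000 = 0.669403
Parallel ([0.669403] and B5): 1 − (1 − 0.669403)(1 − 0.987000) = 0.9957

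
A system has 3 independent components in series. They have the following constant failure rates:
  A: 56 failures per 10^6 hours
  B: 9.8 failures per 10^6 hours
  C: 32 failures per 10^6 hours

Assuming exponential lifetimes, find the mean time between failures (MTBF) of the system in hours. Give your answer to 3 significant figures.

Series of exponential components: λ_sys = Σ λ_i
λ_sys = 0.000056 + 0.0000098 + 0.000032 = 9.7800e-05 /h
MTBF = 1 / λ_sys = 10200 h

10200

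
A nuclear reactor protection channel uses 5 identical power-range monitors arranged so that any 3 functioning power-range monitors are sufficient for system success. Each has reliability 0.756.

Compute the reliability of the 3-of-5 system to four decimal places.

0.9027

R = Σ_{i=3}^{5} C(5,i) p^i (1−p)^{5−i} with p = 0.756
C(5,3)·0.756^3·0.244^2 = 0.257244
C(5,4)·0.756^4·0.244^1 = 0.398517
C(5,5)·0.756^5·0.244^0 = 0.246950
Sum = 0.9027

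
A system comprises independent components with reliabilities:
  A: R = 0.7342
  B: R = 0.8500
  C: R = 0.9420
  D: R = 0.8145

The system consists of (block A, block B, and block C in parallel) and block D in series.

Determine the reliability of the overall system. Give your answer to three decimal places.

0.813

Parallel (A, B, and C): 1 − (1 − 0.73420)(1 − 0.85000)(1 − 0.94200) = 0.99769
Series ([0.99769] and D): 0.99769 × 0.81450 = 0.813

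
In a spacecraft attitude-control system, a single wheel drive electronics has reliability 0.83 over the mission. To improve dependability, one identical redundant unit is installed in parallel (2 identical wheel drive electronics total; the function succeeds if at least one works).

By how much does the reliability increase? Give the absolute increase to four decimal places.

0.1411

R_before = 0.83
R_after = 1 − (1 − 0.83)^2 = 0.9711
ΔR = 0.9711 − 0.83 = 0.1411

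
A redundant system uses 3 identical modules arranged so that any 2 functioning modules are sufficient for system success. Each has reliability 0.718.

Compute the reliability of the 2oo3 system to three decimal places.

0.806

R = Σ_{i=2}^{3} C(3,i) p^i (1−p)^{3−i} with p = 0.718
C(3,2)·0.718^2·0.282^1 = 0.43613
C(3,3)·0.718^3·0.282^0 = 0.37015
Sum = 0.806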